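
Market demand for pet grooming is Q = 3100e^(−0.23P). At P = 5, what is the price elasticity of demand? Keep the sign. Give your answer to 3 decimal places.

-1.150

At P = 5, Q = 981.574.
dQ/dP = −0.23·3100e^(−0.23P) = −0.23Q = -225.762.
ε = (dQ/dP)(P/Q) = (-225.762)(5/981.574).
|ε| > 1, so demand is elastic at this price.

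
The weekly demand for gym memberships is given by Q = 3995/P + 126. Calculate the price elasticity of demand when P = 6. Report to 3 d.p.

At P = 6, Q = 791.833.
dQ/dP = −3995/P² = -110.972.
ε = (dQ/dP)(P/Q) = (-110.972)(6/791.833).
|ε| < 1, so demand is inelastic at this price.

-0.841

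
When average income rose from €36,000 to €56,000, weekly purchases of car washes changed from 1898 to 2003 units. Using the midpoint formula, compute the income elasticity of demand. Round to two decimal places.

ΔQ = 105, ΔI = 20000. Midpoints: Ī = 46,000, Q̄ = 1950.5.
ε_I = (ΔQ/ΔI)(Ī/Q̄) = (105/20000)(46000/1950.5).
ε_I > 0, so the good is normal.

0.12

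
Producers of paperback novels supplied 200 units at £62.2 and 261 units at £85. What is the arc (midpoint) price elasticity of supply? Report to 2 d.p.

0.85

ΔQ = 261 − 200 = 61; ΔP = 85 − 62.2 = 22.8.
Midpoints: P̄ = 73.60, Q̄ = 230.5.
ε_s = (ΔQ/ΔP)(P̄/Q̄) = (61/22.8)(73.60/230.5).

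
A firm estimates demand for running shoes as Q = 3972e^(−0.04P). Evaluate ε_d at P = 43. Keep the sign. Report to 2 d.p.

-1.72

At P = 43, Q = 711.251.
dQ/dP = −0.04·3972e^(−0.04P) = −0.04Q = -28.450.
ε = (dQ/dP)(P/Q) = (-28.450)(43/711.251).
|ε| > 1, so demand is elastic at this price.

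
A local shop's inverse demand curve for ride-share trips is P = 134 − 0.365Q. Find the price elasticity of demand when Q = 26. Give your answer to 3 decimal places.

At Q = 26, P = 134 − 0.365(26) = 124.51.
dP/dQ = −0.365, so dQ/dP = 1/(−0.365) = -2.740.
ε = (dQ/dP)(P/Q) = (-2.740)(124.51/26).

-13.120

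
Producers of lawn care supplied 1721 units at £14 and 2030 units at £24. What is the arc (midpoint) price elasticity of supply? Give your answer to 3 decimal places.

0.313

ΔQ = 2030 − 1721 = 309; ΔP = 24 − 14 = 10.
Midpoints: P̄ = 19.00, Q̄ = 1875.5.
ε_s = (ΔQ/ΔP)(P̄/Q̄) = (309/10)(19.00/1875.5).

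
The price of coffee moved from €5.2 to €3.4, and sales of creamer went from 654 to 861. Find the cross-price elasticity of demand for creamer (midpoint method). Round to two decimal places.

ΔQ_x = 861 − 654 = 207; ΔP_y = 3.4 − 5.2 = -1.8.
Midpoints: P̄_y = 4.30, Q̄_x = 757.5.
ε_xy = (ΔQ_x/ΔP_y)(P̄_y/Q̄_x) = (207/-1.8)(4.30/757.5).

-0.65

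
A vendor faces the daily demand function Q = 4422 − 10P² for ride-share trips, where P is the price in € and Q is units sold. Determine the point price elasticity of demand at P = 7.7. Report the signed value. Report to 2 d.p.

At P = 7.7, Q = 3829.100.
dQ/dP = −20P = -154.
ε = (dQ/dP)(P/Q) = (-154)(7.7/3829.100).

-0.31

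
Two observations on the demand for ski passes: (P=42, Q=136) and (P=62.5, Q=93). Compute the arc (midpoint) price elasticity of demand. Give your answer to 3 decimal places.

ΔQ = 93 − 136 = -43; ΔP = 62.5 − 42 = 20.5.
Midpoints: P̄ = 52.25, Q̄ = 114.5.
ε = (ΔQ/ΔP)(P̄/Q̄) = (-43/20.5)(52.25/114.5).

-0.957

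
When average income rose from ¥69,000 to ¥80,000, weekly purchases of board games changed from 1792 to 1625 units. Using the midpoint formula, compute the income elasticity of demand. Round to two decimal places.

ΔQ = -167, ΔI = 11000. Midpoints: Ī = 74,500, Q̄ = 1708.5.
ε_I = (ΔQ/ΔI)(Ī/Q̄) = (-167/11000)(74500/1708.5).

-0.66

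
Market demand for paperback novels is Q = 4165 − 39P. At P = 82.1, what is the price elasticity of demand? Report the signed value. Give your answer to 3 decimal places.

-3.325

At P = 82.1, Q = 963.100.
dQ/dP = −39.
ε = (dQ/dP)(P/Q) = (-39)(82.1/963.100).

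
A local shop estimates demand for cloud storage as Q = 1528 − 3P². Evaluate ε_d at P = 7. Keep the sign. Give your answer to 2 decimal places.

At P = 7, Q = 1381.
dQ/dP = −6P = -42.
ε = (dQ/dP)(P/Q) = (-42)(7/1381).
|ε| < 1, so demand is inelastic at this price.

-0.21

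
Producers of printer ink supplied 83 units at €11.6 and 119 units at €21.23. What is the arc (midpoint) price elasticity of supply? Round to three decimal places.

0.608

ΔQ = 119 − 83 = 36; ΔP = 21.23 − 11.6 = 9.63.
Midpoints: P̄ = 16.41, Q̄ = 101.0.
ε_s = (ΔQ/ΔP)(P̄/Q̄) = (36/9.63)(16.41/101.0).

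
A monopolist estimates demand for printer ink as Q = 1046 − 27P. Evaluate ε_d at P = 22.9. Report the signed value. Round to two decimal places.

At P = 22.9, Q = 427.700.
dQ/dP = −27.
ε = (dQ/dP)(P/Q) = (-27)(22.9/427.700).

-1.45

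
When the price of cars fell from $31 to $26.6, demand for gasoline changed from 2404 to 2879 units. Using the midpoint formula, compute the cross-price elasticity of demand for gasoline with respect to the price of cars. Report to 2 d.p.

ΔQ_x = 2879 − 2404 = 475; ΔP_y = 26.6 − 31 = -4.4.
Midpoints: P̄_y = 28.80, Q̄_x = 2641.5.
ε_xy = (ΔQ_x/ΔP_y)(P̄_y/Q̄_x) = (475/-4.4)(28.80/2641.5).
ε_xy < 0, so the goods are complements.

-1.18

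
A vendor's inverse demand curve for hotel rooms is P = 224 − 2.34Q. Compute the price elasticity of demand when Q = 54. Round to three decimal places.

-0.773

At Q = 54, P = 224 − 2.34(54) = 97.64.
dP/dQ = −2.34, so dQ/dP = 1/(−2.34) = -0.427.
ε = (dQ/dP)(P/Q) = (-0.427)(97.64/54).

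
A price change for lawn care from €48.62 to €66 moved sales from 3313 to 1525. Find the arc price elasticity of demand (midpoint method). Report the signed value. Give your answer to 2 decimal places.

ΔQ = 1525 − 3313 = -1788; ΔP = 66 − 48.62 = 17.38.
Midpoints: P̄ = 57.31, Q̄ = 2419.0.
ε = (ΔQ/ΔP)(P̄/Q̄) = (-1788/17.38)(57.31/2419.0).

-2.44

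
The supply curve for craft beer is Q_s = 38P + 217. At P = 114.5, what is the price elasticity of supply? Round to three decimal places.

0.952

At P = 114.5, Q_s = 4568.
dQ_s/dP = 38.
ε_s = (dQ_s/dP)(P/Q_s) = (38)(114.5/4568).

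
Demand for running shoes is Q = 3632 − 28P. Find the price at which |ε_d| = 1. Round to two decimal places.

For linear demand Q = a − bP, ε = −bP/(a − bP). |ε| = 1 when bP = a − bP, i.e. P = a/(2b).
P = 3632/(2·28) = 3632/56 = 64.8571.

64.86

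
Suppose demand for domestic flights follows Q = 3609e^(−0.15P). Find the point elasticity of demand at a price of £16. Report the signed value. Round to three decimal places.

-2.400

At P = 16, Q = 327.401.
dQ/dP = −0.15·3609e^(−0.15P) = −0.15Q = -49.110.
ε = (dQ/dP)(P/Q) = (-49.110)(16/327.401).
|ε| > 1, so demand is elastic at this price.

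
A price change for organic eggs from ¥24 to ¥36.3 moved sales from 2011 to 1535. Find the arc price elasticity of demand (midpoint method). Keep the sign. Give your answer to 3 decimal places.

ΔQ = 1535 − 2011 = -476; ΔP = 36.3 − 24 = 12.3.
Midpoints: P̄ = 30.15, Q̄ = 1773.0.
ε = (ΔQ/ΔP)(P̄/Q̄) = (-476/12.3)(30.15/1773.0).

-0.658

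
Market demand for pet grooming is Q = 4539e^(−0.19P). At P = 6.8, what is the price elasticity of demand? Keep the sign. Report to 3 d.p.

-1.292

At P = 6.8, Q = 1246.958.
dQ/dP = −0.19·4539e^(−0.19P) = −0.19Q = -236.922.
ε = (dQ/dP)(P/Q) = (-236.922)(6.8/1246.958).
|ε| > 1, so demand is elastic at this price.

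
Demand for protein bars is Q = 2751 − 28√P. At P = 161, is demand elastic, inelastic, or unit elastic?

inelastic

Q = 2395.720, dQ/dP = -1.103.
ε = (dQ/dP)(P/Q) ≈ -0.074.
|ε| = 0.07 < 1.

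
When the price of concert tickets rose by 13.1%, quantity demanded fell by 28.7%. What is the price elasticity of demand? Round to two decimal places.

ε = %ΔQ / %ΔP = (-28.7)/(13.1) = -2.191.

-2.19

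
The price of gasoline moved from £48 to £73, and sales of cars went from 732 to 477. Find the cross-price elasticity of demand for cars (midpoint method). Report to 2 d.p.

-1.02

ΔQ_x = 477 − 732 = -255; ΔP_y = 73 − 48 = 25.
Midpoints: P̄_y = 60.50, Q̄_x = 604.5.
ε_xy = (ΔQ_x/ΔP_y)(P̄_y/Q̄_x) = (-255/25)(60.50/604.5).
ε_xy < 0, so the goods are complements.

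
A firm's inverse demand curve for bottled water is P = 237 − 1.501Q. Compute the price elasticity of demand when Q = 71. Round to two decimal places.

-1.22

At Q = 71, P = 237 − 1.501(71) = 130.43.
dP/dQ = −1.501, so dQ/dP = 1/(−1.501) = -0.666.
ε = (dQ/dP)(P/Q) = (-0.666)(130.43/71).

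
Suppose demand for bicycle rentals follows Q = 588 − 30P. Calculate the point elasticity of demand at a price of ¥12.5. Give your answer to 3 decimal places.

-1.761

At P = 12.5, Q = 213.
dQ/dP = −30.
ε = (dQ/dP)(P/Q) = (-30)(12.5/213).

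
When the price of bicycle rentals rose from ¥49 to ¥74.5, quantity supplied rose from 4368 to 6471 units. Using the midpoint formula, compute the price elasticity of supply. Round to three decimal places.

ΔQ = 6471 − 4368 = 2103; ΔP = 74.5 − 49 = 25.5.
Midpoints: P̄ = 61.75, Q̄ = 5419.5.
ε_s = (ΔQ/ΔP)(P̄/Q̄) = (2103/25.5)(61.75/5419.5).

0.940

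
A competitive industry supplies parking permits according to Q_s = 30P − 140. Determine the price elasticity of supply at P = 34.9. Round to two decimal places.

At P = 34.9, Q_s = 907.
dQ_s/dP = 30.
ε_s = (dQ_s/dP)(P/Q_s) = (30)(34.9/907).

1.15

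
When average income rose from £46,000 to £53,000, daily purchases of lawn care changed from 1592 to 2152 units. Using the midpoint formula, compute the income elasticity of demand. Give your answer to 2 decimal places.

ΔQ = 560, ΔI = 7000. Midpoints: Ī = 49,500, Q̄ = 1872.0.
ε_I = (ΔQ/ΔI)(Ī/Q̄) = (560/7000)(49500/1872.0).

2.12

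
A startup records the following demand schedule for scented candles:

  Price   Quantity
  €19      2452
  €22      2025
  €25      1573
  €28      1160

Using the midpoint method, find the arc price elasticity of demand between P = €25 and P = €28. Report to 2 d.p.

At P = 25, Q = 1573; at P = 28, Q = 1160.
ΔQ = -413, ΔP = 3. Midpoints: P̄ = 26.50, Q̄ = 1366.5.
ε = (ΔQ/ΔP)(P̄/Q̄) = (-413/3)(26.50/1366.5).

-2.67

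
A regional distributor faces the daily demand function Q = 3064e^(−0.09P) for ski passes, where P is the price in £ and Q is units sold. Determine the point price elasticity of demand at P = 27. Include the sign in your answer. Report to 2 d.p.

At P = 27, Q = 269.745.
dQ/dP = −0.09·3064e^(−0.09P) = −0.09Q = -24.277.
ε = (dQ/dP)(P/Q) = (-24.277)(27/269.745).
|ε| > 1, so demand is elastic at this price.

-2.43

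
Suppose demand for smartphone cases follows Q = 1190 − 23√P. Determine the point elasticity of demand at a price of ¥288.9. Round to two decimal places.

At P = 288.9, Q = 799.068.
dQ/dP = −23/(2√P) = -0.677.
ε = (dQ/dP)(P/Q) = (-0.677)(288.9/799.068).

-0.24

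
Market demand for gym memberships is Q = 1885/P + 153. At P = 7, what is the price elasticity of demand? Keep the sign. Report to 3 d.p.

-0.638

At P = 7, Q = 422.286.
dQ/dP = −1885/P² = -38.469.
ε = (dQ/dP)(P/Q) = (-38.469)(7/422.286).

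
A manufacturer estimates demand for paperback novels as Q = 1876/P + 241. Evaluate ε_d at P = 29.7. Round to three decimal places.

-0.208

At P = 29.7, Q = 304.165.
dQ/dP = −1876/P² = -2.127.
ε = (dQ/dP)(P/Q) = (-2.127)(29.7/304.165).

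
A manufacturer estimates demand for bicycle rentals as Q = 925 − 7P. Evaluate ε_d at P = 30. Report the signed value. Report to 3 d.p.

At P = 30, Q = 715.
dQ/dP = −7.
ε = (dQ/dP)(P/Q) = (-7)(30/715).

-0.294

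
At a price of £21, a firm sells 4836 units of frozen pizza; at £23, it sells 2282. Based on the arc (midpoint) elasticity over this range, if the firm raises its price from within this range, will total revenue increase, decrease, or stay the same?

Arc ε = (-2554/2)(22.00/3559.0) ≈ -7.894.
|ε| = 7.89 > 1, so demand is elastic. A price rise therefore reduces total revenue.

decrease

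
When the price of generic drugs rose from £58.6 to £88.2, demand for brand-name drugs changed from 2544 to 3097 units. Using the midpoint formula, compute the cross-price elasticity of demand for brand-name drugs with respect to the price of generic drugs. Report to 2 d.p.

ΔQ_x = 3097 − 2544 = 553; ΔP_y = 88.2 − 58.6 = 29.6.
Midpoints: P̄_y = 73.40, Q̄_x = 2820.5.
ε_xy = (ΔQ_x/ΔP_y)(P̄_y/Q̄_x) = (553/29.6)(73.40/2820.5).

0.49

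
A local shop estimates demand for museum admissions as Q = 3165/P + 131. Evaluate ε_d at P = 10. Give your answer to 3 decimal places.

At P = 10, Q = 447.500.
dQ/dP = −3165/P² = -31.650.
ε = (dQ/dP)(P/Q) = (-31.650)(10/447.500).
|ε| < 1, so demand is inelastic at this price.

-0.707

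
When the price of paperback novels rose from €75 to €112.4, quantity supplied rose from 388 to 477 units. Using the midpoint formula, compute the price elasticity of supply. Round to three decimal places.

0.516

ΔQ = 477 − 388 = 89; ΔP = 112.4 − 75 = 37.4.
Midpoints: P̄ = 93.70, Q̄ = 432.5.
ε_s = (ΔQ/ΔP)(P̄/Q̄) = (89/37.4)(93.70/432.5).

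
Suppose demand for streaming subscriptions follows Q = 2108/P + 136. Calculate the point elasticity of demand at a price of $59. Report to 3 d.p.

At P = 59, Q = 171.729.
dQ/dP = −2108/P² = -0.606.
ε = (dQ/dP)(P/Q) = (-0.606)(59/171.729).

-0.208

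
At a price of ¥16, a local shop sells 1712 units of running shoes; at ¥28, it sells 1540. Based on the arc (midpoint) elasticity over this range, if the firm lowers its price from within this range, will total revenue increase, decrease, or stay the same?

Arc ε = (-172/12)(22.00/1626.0) ≈ -0.194.
|ε| = 0.19 < 1, so demand is inelastic. A price cut therefore reduces total revenue.

decrease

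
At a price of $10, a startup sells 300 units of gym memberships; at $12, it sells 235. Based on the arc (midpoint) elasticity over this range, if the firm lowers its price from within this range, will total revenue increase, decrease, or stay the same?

increase

Arc ε = (-65/2)(11.00/267.5) ≈ -1.336.
|ε| = 1.34 > 1, so demand is elastic. A price cut therefore raises total revenue.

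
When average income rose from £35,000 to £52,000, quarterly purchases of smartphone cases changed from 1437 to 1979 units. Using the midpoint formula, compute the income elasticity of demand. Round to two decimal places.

ΔQ = 542, ΔI = 17000. Midpoints: Ī = 43,500, Q̄ = 1708.0.
ε_I = (ΔQ/ΔI)(Ī/Q̄) = (542/17000)(43500/1708.0).

0.81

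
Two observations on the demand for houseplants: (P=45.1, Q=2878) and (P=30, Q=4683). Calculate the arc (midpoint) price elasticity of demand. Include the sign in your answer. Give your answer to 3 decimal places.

ΔQ = 4683 − 2878 = 1805; ΔP = 30 − 45.1 = -15.1.
Midpoints: P̄ = 37.55, Q̄ = 3780.5.
ε = (ΔQ/ΔP)(P̄/Q̄) = (1805/-15.1)(37.55/3780.5).

-1.187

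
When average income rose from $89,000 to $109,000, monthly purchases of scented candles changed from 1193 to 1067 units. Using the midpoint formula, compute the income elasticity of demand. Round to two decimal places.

-0.55

ΔQ = -126, ΔI = 20000. Midpoints: Ī = 99,000, Q̄ = 1130.0.
ε_I = (ΔQ/ΔI)(Ī/Q̄) = (-126/20000)(99000/1130.0).
ε_I < 0, so the good is inferior.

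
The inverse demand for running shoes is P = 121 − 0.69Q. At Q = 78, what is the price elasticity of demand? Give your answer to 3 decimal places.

At Q = 78, P = 121 − 0.69(78) = 67.18.
dP/dQ = −0.69, so dQ/dP = 1/(−0.69) = -1.449.
ε = (dQ/dP)(P/Q) = (-1.449)(67.18/78).

-1.248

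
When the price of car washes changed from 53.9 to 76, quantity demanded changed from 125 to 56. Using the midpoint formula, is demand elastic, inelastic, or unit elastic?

Arc ε ≈ -2.241.
|ε| = 2.24 > 1.

elastic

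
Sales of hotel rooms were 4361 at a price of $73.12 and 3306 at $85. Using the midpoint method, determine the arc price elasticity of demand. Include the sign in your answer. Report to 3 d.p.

ΔQ = 3306 − 4361 = -1055; ΔP = 85 − 73.12 = 11.88.
Midpoints: P̄ = 79.06, Q̄ = 3833.5.
ε = (ΔQ/ΔP)(P̄/Q̄) = (-1055/11.88)(79.06/3833.5).

-1.831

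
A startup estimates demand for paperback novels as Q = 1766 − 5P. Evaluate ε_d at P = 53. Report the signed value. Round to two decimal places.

-0.18

At P = 53, Q = 1501.
dQ/dP = −5.
ε = (dQ/dP)(P/Q) = (-5)(53/1501).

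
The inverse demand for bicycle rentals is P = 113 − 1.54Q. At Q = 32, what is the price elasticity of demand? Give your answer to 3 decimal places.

At Q = 32, P = 113 − 1.54(32) = 63.72.
dP/dQ = −1.54, so dQ/dP = 1/(−1.54) = -0.649.
ε = (dQ/dP)(P/Q) = (-0.649)(63.72/32).

-1.293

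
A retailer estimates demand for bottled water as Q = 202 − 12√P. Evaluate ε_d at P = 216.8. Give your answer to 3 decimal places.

-3.490

At P = 216.8, Q = 25.310.
dQ/dP = −12/(2√P) = -0.407.
ε = (dQ/dP)(P/Q) = (-0.407)(216.8/25.310).
|ε| > 1, so demand is elastic at this price.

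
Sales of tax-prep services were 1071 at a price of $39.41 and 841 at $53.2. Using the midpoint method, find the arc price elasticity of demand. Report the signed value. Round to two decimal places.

ΔQ = 841 − 1071 = -230; ΔP = 53.2 − 39.41 = 13.79.
Midpoints: P̄ = 46.30, Q̄ = 956.0.
ε = (ΔQ/ΔP)(P̄/Q̄) = (-230/13.79)(46.30/956.0).

-0.81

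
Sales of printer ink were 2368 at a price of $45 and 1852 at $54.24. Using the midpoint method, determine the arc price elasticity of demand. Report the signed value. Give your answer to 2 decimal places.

-1.31

ΔQ = 1852 − 2368 = -516; ΔP = 54.24 − 45 = 9.24.
Midpoints: P̄ = 49.62, Q̄ = 2110.0.
ε = (ΔQ/ΔP)(P̄/Q̄) = (-516/9.24)(49.62/2110.0).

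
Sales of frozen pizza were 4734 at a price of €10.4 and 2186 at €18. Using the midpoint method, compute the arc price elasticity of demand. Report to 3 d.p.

-1.376

ΔQ = 2186 − 4734 = -2548; ΔP = 18 − 10.4 = 7.6.
Midpoints: P̄ = 14.20, Q̄ = 3460.0.
ε = (ΔQ/ΔP)(P̄/Q̄) = (-2548/7.6)(14.20/3460.0).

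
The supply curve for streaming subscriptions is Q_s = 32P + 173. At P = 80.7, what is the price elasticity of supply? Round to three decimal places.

0.937

At P = 80.7, Q_s = 2755.40.
dQ_s/dP = 32.
ε_s = (dQ_s/dP)(P/Q_s) = (32)(80.7/2755.40).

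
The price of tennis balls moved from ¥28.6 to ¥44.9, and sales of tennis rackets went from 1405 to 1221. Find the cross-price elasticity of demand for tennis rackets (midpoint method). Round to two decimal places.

ΔQ_x = 1221 − 1405 = -184; ΔP_y = 44.9 − 28.6 = 16.3.
Midpoints: P̄_y = 36.75, Q̄_x = 1313.0.
ε_xy = (ΔQ_x/ΔP_y)(P̄_y/Q̄_x) = (-184/16.3)(36.75/1313.0).

-0.32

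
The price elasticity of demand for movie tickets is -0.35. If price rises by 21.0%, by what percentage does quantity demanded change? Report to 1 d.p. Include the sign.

-7.4%

%ΔQ ≈ ε × %ΔP = (-0.35)(21.0%) = -7.35%.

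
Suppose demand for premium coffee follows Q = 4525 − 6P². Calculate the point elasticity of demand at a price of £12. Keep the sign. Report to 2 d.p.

At P = 12, Q = 3661.
dQ/dP = −12P = -144.
ε = (dQ/dP)(P/Q) = (-144)(12/3661).
|ε| < 1, so demand is inelastic at this price.

-0.47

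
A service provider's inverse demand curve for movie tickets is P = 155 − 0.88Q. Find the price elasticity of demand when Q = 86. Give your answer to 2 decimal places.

-1.05

At Q = 86, P = 155 − 0.88(86) = 79.32.
dP/dQ = −0.88, so dQ/dP = 1/(−0.88) = -1.136.
ε = (dQ/dP)(P/Q) = (-1.136)(79.32/86).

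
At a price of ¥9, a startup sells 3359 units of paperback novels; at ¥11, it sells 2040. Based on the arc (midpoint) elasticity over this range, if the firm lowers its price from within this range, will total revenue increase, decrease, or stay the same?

increase

Arc ε = (-1319/2)(10.00/2699.5) ≈ -2.443.
|ε| = 2.44 > 1, so demand is elastic. A price cut therefore raises total revenue.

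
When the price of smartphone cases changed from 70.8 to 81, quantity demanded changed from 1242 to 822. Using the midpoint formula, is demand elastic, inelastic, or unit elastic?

Arc ε ≈ -3.028.
|ε| = 3.03 > 1.

elastic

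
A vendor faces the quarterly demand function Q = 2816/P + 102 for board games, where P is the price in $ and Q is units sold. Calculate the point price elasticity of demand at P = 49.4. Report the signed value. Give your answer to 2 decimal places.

At P = 49.4, Q = 159.004.
dQ/dP = −2816/P² = -1.154.
ε = (dQ/dP)(P/Q) = (-1.154)(49.4/159.004).

-0.36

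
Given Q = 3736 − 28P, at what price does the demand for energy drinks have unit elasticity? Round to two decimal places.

66.71

For linear demand Q = a − bP, ε = −bP/(a − bP). |ε| = 1 when bP = a − bP, i.e. P = a/(2b).
P = 3736/(2·28) = 3736/56 = 66.7143.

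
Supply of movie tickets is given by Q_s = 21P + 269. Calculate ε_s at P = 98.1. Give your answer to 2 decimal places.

0.88

At P = 98.1, Q_s = 2329.10.
dQ_s/dP = 21.
ε_s = (dQ_s/dP)(P/Q_s) = (21)(98.1/2329.10).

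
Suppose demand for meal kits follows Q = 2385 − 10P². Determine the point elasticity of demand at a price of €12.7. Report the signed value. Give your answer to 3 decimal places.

At P = 12.7, Q = 772.100.
dQ/dP = −20P = -254.
ε = (dQ/dP)(P/Q) = (-254)(12.7/772.100).

-4.178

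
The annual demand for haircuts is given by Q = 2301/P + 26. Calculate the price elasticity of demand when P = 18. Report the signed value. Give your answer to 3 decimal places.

-0.831

At P = 18, Q = 153.833.
dQ/dP = −2301/P² = -7.102.
ε = (dQ/dP)(P/Q) = (-7.102)(18/153.833).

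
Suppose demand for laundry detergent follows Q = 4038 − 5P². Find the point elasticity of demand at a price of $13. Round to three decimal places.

-0.529

At P = 13, Q = 3193.
dQ/dP = −10P = -130.
ε = (dQ/dP)(P/Q) = (-130)(13/3193).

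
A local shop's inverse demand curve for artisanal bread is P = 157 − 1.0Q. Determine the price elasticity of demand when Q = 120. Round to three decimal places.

-0.308

At Q = 120, P = 157 − 1.0(120) = 37.00.
dP/dQ = −1.0, so dQ/dP = 1/(−1.0) = -1.000.
ε = (dQ/dP)(P/Q) = (-1.000)(37.00/120).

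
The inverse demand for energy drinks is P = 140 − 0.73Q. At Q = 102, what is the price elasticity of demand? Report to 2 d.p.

At Q = 102, P = 140 − 0.73(102) = 65.54.
dP/dQ = −0.73, so dQ/dP = 1/(−0.73) = -1.370.
ε = (dQ/dP)(P/Q) = (-1.370)(65.54/102).

-0.88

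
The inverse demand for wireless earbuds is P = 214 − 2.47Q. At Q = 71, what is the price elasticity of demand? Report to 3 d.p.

At Q = 71, P = 214 − 2.47(71) = 38.63.
dP/dQ = −2.47, so dQ/dP = 1/(−2.47) = -0.405.
ε = (dQ/dP)(P/Q) = (-0.405)(38.63/71).

-0.220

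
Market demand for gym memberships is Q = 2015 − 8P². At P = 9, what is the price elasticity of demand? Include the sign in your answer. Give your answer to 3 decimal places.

At P = 9, Q = 1367.
dQ/dP = −16P = -144.
ε = (dQ/dP)(P/Q) = (-144)(9/1367).
|ε| < 1, so demand is inelastic at this price.

-0.948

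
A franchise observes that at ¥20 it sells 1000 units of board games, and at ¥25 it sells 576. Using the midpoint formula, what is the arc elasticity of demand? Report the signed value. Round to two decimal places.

-2.42

ΔQ = 576 − 1000 = -424; ΔP = 25 − 20 = 5.
Midpoints: P̄ = 22.50, Q̄ = 788.0.
ε = (ΔQ/ΔP)(P̄/Q̄) = (-424/5)(22.50/788.0).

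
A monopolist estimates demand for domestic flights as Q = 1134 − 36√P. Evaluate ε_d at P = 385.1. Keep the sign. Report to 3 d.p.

At P = 385.1, Q = 427.537.
dQ/dP = −36/(2√P) = -0.917.
ε = (dQ/dP)(P/Q) = (-0.917)(385.1/427.537).

-0.826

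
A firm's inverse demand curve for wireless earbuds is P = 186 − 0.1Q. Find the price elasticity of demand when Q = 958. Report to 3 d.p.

At Q = 958, P = 186 − 0.1(958) = 90.20.
dP/dQ = −0.1, so dQ/dP = 1/(−0.1) = -10.000.
ε = (dQ/dP)(P/Q) = (-10.000)(90.20/958).

-0.942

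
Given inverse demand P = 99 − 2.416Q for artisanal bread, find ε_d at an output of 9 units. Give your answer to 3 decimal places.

-3.553

At Q = 9, P = 99 − 2.416(9) = 77.26.
dP/dQ = −2.416, so dQ/dP = 1/(−2.416) = -0.414.
ε = (dQ/dP)(P/Q) = (-0.414)(77.26/9).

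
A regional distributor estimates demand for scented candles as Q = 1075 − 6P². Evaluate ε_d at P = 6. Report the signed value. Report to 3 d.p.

At P = 6, Q = 859.
dQ/dP = −12P = -72.
ε = (dQ/dP)(P/Q) = (-72)(6/859).

-0.503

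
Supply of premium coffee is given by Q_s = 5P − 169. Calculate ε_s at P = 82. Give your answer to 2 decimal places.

At P = 82, Q_s = 241.
dQ_s/dP = 5.
ε_s = (dQ_s/dP)(P/Q_s) = (5)(82/241).

1.70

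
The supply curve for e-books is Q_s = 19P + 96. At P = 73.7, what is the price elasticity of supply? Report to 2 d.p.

0.94

At P = 73.7, Q_s = 1496.30.
dQ_s/dP = 19.
ε_s = (dQ_s/dP)(P/Q_s) = (19)(73.7/1496.30).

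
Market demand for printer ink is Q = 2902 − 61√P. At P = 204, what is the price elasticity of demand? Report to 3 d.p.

-0.215

At P = 204, Q = 2030.746.
dQ/dP = −61/(2√P) = -2.135.
ε = (dQ/dP)(P/Q) = (-2.135)(204/2030.746).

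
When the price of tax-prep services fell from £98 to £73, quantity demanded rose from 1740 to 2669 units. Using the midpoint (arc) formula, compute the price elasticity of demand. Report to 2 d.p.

ΔQ = 2669 − 1740 = 929; ΔP = 73 − 98 = -25.
Midpoints: P̄ = 85.50, Q̄ = 2204.5.
ε = (ΔQ/ΔP)(P̄/Q̄) = (929/-25)(85.50/2204.5).

-1.44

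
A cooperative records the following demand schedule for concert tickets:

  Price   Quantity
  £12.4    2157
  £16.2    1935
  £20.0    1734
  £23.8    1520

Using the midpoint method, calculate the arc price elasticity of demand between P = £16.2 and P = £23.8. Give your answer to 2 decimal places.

At P = 16.2, Q = 1935; at P = 23.8, Q = 1520.
ΔQ = -415, ΔP = 7.6. Midpoints: P̄ = 20.00, Q̄ = 1727.5.
ε = (ΔQ/ΔP)(P̄/Q̄) = (-415/7.6)(20.00/1727.5).

-0.63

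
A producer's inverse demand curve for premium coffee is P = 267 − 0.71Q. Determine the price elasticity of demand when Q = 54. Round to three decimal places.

At Q = 54, P = 267 − 0.71(54) = 228.66.
dP/dQ = −0.71, so dQ/dP = 1/(−0.71) = -1.408.
ε = (dQ/dP)(P/Q) = (-1.408)(228.66/54).

-5.964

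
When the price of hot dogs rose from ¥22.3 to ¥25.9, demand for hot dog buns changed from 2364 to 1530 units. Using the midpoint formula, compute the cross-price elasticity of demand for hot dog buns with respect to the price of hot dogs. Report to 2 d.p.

ΔQ_x = 1530 − 2364 = -834; ΔP_y = 25.9 − 22.3 = 3.6.
Midpoints: P̄_y = 24.10, Q̄_x = 1947.0.
ε_xy = (ΔQ_x/ΔP_y)(P̄_y/Q̄_x) = (-834/3.6)(24.10/1947.0).

-2.87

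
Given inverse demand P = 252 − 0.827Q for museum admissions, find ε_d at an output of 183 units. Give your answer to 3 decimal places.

-0.665

At Q = 183, P = 252 − 0.827(183) = 100.66.
dP/dQ = −0.827, so dQ/dP = 1/(−0.827) = -1.209.
ε = (dQ/dP)(P/Q) = (-1.209)(100.66/183).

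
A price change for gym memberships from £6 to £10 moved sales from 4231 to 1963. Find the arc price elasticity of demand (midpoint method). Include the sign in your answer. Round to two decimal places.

-1.46

ΔQ = 1963 − 4231 = -2268; ΔP = 10 − 6 = 4.
Midpoints: P̄ = 8.00, Q̄ = 3097.0.
ε = (ΔQ/ΔP)(P̄/Q̄) = (-2268/4)(8.00/3097.0).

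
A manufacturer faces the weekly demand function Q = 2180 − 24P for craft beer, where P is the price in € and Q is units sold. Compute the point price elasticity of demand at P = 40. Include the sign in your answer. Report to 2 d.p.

At P = 40, Q = 1220.
dQ/dP = −24.
ε = (dQ/dP)(P/Q) = (-24)(40/1220).

-0.79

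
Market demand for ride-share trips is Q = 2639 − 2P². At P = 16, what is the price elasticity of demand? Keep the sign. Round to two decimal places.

-0.48

At P = 16, Q = 2127.
dQ/dP = −4P = -64.
ε = (dQ/dP)(P/Q) = (-64)(16/2127).
|ε| < 1, so demand is inelastic at this price.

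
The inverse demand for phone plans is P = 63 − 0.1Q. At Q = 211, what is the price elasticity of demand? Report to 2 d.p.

At Q = 211, P = 63 − 0.1(211) = 41.90.
dP/dQ = −0.1, so dQ/dP = 1/(−0.1) = -10.000.
ε = (dQ/dP)(P/Q) = (-10.000)(41.90/211).

-1.99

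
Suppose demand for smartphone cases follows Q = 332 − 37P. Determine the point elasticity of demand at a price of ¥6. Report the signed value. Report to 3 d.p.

At P = 6, Q = 110.
dQ/dP = −37.
ε = (dQ/dP)(P/Q) = (-37)(6/110).

-2.018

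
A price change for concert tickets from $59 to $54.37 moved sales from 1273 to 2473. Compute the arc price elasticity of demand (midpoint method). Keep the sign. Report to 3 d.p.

-7.844

ΔQ = 2473 − 1273 = 1200; ΔP = 54.37 − 59 = -4.63.
Midpoints: P̄ = 56.69, Q̄ = 1873.0.
ε = (ΔQ/ΔP)(P̄/Q̄) = (1200/-4.63)(56.69/1873.0).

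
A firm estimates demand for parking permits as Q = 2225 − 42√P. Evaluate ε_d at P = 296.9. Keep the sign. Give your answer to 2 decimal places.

-0.24

At P = 296.9, Q = 1501.307.
dQ/dP = −42/(2√P) = -1.219.
ε = (dQ/dP)(P/Q) = (-1.219)(296.9/1501.307).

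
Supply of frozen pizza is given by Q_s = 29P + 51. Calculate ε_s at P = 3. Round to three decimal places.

0.630

At P = 3, Q_s = 138.
dQ_s/dP = 29.
ε_s = (dQ_s/dP)(P/Q_s) = (29)(3/138).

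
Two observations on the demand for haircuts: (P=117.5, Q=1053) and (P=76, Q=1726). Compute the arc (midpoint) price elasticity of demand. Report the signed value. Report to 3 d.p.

-1.129

ΔQ = 1726 − 1053 = 673; ΔP = 76 − 117.5 = -41.5.
Midpoints: P̄ = 96.75, Q̄ = 1389.5.
ε = (ΔQ/ΔP)(P̄/Q̄) = (673/-41.5)(96.75/1389.5).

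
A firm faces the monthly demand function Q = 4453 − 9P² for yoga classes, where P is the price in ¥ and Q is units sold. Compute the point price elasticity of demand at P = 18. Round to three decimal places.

At P = 18, Q = 1537.
dQ/dP = −18P = -324.
ε = (dQ/dP)(P/Q) = (-324)(18/1537).

-3.794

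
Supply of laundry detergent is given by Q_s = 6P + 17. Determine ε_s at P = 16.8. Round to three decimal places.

At P = 16.8, Q_s = 117.80.
dQ_s/dP = 6.
ε_s = (dQ_s/dP)(P/Q_s) = (6)(16.8/117.80).

0.856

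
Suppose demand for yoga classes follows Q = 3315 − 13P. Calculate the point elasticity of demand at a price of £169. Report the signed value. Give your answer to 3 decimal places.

At P = 169, Q = 1118.
dQ/dP = −13.
ε = (dQ/dP)(P/Q) = (-13)(169/1118).
|ε| > 1, so demand is elastic at this price.

-1.965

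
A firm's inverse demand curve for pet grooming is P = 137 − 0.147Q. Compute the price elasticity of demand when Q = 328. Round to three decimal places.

-1.841

At Q = 328, P = 137 − 0.147(328) = 88.78.
dP/dQ = −0.147, so dQ/dP = 1/(−0.147) = -6.803.
ε = (dQ/dP)(P/Q) = (-6.803)(88.78/328).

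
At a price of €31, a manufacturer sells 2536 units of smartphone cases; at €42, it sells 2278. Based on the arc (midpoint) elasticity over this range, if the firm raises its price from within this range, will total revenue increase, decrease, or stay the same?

Arc ε = (-258/11)(36.50/2407.0) ≈ -0.356.
|ε| = 0.36 < 1, so demand is inelastic. A price rise therefore raises total revenue.

increase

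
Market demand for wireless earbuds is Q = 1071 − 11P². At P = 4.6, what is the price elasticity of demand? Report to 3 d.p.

-0.555

At P = 4.6, Q = 838.240.
dQ/dP = −22P = -101.200.
ε = (dQ/dP)(P/Q) = (-101.200)(4.6/838.240).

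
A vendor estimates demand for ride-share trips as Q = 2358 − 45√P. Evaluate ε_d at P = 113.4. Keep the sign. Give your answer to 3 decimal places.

-0.128

At P = 113.4, Q = 1878.798.
dQ/dP = −45/(2√P) = -2.113.
ε = (dQ/dP)(P/Q) = (-2.113)(113.4/1878.798).
|ε| < 1, so demand is inelastic at this price.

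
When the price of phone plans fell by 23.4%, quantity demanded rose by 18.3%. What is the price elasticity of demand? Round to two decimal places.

ε = %ΔQ / %ΔP = (18.3)/(-23.4) = -0.782.

-0.78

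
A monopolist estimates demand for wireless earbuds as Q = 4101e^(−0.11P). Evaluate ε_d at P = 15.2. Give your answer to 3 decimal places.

At P = 15.2, Q = 770.459.
dQ/dP = −0.11·4101e^(−0.11P) = −0.11Q = -84.750.
ε = (dQ/dP)(P/Q) = (-84.750)(15.2/770.459).

-1.672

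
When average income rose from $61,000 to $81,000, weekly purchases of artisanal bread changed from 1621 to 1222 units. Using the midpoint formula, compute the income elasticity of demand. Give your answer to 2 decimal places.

-1.00

ΔQ = -399, ΔI = 20000. Midpoints: Ī = 71,000, Q̄ = 1421.5.
ε_I = (ΔQ/ΔI)(Ī/Q̄) = (-399/20000)(71000/1421.5).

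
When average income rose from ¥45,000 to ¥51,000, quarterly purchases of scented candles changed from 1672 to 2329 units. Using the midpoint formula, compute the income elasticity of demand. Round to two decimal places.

ΔQ = 657, ΔI = 6000. Midpoints: Ī = 48,000, Q̄ = 2000.5.
ε_I = (ΔQ/ΔI)(Ī/Q̄) = (657/6000)(48000/2000.5).

2.63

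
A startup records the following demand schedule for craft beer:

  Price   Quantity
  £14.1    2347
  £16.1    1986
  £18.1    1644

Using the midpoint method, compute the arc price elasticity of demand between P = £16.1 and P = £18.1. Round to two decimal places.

At P = 16.1, Q = 1986; at P = 18.1, Q = 1644.
ΔQ = -342, ΔP = 2.0. Midpoints: P̄ = 17.10, Q̄ = 1815.0.
ε = (ΔQ/ΔP)(P̄/Q̄) = (-342/2.0)(17.10/1815.0).

-1.61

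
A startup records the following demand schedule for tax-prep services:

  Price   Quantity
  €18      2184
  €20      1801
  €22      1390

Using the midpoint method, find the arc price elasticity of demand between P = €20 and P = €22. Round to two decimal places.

-2.70

At P = 20, Q = 1801; at P = 22, Q = 1390.
ΔQ = -411, ΔP = 2. Midpoints: P̄ = 21.00, Q̄ = 1595.5.
ε = (ΔQ/ΔP)(P̄/Q̄) = (-411/2)(21.00/1595.5).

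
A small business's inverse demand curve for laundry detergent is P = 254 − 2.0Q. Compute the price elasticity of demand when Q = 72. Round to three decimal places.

At Q = 72, P = 254 − 2.0(72) = 110.00.
dP/dQ = −2.0, so dQ/dP = 1/(−2.0) = -0.500.
ε = (dQ/dP)(P/Q) = (-0.500)(110.00/72).

-0.764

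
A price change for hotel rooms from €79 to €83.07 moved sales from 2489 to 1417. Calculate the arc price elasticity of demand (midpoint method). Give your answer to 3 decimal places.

ΔQ = 1417 − 2489 = -1072; ΔP = 83.07 − 79 = 4.07.
Midpoints: P̄ = 81.03, Q̄ = 1953.0.
ε = (ΔQ/ΔP)(P̄/Q̄) = (-1072/4.07)(81.03/1953.0).

-10.929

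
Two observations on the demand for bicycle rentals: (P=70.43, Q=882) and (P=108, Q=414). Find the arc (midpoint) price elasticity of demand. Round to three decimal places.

-1.715

ΔQ = 414 − 882 = -468; ΔP = 108 − 70.43 = 37.57.
Midpoints: P̄ = 89.22, Q̄ = 648.0.
ε = (ΔQ/ΔP)(P̄/Q̄) = (-468/37.57)(89.22/648.0).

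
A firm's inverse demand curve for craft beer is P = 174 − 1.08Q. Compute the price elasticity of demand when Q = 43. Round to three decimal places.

-2.747

At Q = 43, P = 174 − 1.08(43) = 127.56.
dP/dQ = −1.08, so dQ/dP = 1/(−1.08) = -0.926.
ε = (dQ/dP)(P/Q) = (-0.926)(127.56/43).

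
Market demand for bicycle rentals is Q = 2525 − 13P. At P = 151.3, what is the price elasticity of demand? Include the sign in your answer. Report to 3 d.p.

At P = 151.3, Q = 558.100.
dQ/dP = −13.
ε = (dQ/dP)(P/Q) = (-13)(151.3/558.100).
|ε| > 1, so demand is elastic at this price.

-3.524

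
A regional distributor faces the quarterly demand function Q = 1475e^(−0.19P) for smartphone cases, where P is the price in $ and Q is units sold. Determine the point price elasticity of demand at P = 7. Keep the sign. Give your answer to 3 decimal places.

-1.330

At P = 7, Q = 390.104.
dQ/dP = −0.19·1475e^(−0.19P) = −0.19Q = -74.120.
ε = (dQ/dP)(P/Q) = (-74.120)(7/390.104).
|ε| > 1, so demand is elastic at this price.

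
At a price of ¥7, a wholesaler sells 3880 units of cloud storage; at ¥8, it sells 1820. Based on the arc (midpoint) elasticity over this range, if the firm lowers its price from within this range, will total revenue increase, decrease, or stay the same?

increase

Arc ε = (-2060/1)(7.50/2850.0) ≈ -5.421.
|ε| = 5.42 > 1, so demand is elastic. A price cut therefore raises total revenue.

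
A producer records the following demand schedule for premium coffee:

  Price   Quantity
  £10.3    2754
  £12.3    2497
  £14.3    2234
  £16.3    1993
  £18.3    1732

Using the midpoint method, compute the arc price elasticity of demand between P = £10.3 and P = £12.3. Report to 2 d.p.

At P = 10.3, Q = 2754; at P = 12.3, Q = 2497.
ΔQ = -257, ΔP = 2.0. Midpoints: P̄ = 11.30, Q̄ = 2625.5.
ε = (ΔQ/ΔP)(P̄/Q̄) = (-257/2.0)(11.30/2625.5).

-0.55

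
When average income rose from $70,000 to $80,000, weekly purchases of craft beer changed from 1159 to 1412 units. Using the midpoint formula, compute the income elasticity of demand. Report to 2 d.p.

1.48

ΔQ = 253, ΔI = 10000. Midpoints: Ī = 75,000, Q̄ = 1285.5.
ε_I = (ΔQ/ΔI)(Ī/Q̄) = (253/10000)(75000/1285.5).
ε_I > 0, so the good is normal.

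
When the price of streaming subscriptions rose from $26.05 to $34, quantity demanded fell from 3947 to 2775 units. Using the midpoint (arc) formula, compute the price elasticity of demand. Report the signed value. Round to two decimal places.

-1.32

ΔQ = 2775 − 3947 = -1172; ΔP = 34 − 26.05 = 7.95.
Midpoints: P̄ = 30.02, Q̄ = 3361.0.
ε = (ΔQ/ΔP)(P̄/Q̄) = (-1172/7.95)(30.02/3361.0).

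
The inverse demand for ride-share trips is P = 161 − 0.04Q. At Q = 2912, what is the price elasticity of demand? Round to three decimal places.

-0.382

At Q = 2912, P = 161 − 0.04(2912) = 44.52.
dP/dQ = −0.04, so dQ/dP = 1/(−0.04) = -25.000.
ε = (dQ/dP)(P/Q) = (-25.000)(44.52/2912).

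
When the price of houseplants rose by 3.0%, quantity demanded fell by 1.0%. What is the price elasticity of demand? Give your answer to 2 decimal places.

ε = %ΔQ / %ΔP = (-1.0)/(3.0) = -0.333.

-0.33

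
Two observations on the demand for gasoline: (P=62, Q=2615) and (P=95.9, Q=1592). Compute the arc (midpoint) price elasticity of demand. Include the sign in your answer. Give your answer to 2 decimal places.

ΔQ = 1592 − 2615 = -1023; ΔP = 95.9 − 62 = 33.9.
Midpoints: P̄ = 78.95, Q̄ = 2103.5.
ε = (ΔQ/ΔP)(P̄/Q̄) = (-1023/33.9)(78.95/2103.5).

-1.13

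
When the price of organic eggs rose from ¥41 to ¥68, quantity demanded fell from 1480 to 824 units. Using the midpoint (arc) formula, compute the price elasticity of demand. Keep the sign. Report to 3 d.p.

ΔQ = 824 − 1480 = -656; ΔP = 68 − 41 = 27.
Midpoints: P̄ = 54.50, Q̄ = 1152.0.
ε = (ΔQ/ΔP)(P̄/Q̄) = (-656/27)(54.50/1152.0).

-1.149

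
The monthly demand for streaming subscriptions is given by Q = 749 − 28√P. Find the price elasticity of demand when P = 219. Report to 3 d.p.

At P = 219, Q = 334.638.
dQ/dP = −28/(2√P) = -0.946.
ε = (dQ/dP)(P/Q) = (-0.946)(219/334.638).
|ε| < 1, so demand is inelastic at this price.

-0.619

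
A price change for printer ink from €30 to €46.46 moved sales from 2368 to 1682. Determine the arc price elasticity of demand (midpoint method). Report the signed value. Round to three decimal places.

-0.787

ΔQ = 1682 − 2368 = -686; ΔP = 46.46 − 30 = 16.46.
Midpoints: P̄ = 38.23, Q̄ = 2025.0.
ε = (ΔQ/ΔP)(P̄/Q̄) = (-686/16.46)(38.23/2025.0).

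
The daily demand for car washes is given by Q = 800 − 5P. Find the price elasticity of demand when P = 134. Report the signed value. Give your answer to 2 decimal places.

At P = 134, Q = 130.
dQ/dP = −5.
ε = (dQ/dP)(P/Q) = (-5)(134/130).
|ε| > 1, so demand is elastic at this price.

-5.15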